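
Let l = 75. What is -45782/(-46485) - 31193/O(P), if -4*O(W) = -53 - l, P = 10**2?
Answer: -1448541581/1487520 ≈ -973.80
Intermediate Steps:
P = 100
O(W) = 32 (O(W) = -(-53 - 1*75)/4 = -(-53 - 75)/4 = -1/4*(-128) = 32)
-45782/(-46485) - 31193/O(P) = -45782/(-46485) - 31193/32 = -45782*(-1/46485) - 31193*1/32 = 45782/46485 - 31193/32 = -1448541581/1487520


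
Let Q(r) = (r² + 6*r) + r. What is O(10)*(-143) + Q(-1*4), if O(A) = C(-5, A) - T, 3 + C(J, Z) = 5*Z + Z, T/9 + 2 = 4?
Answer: -5589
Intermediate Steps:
Q(r) = r² + 7*r
T = 18 (T = -18 + 9*4 = -18 + 36 = 18)
C(J, Z) = -3 + 6*Z (C(J, Z) = -3 + (5*Z + Z) = -3 + 6*Z)
O(A) = -21 + 6*A (O(A) = (-3 + 6*A) - 1*18 = (-3 + 6*A) - 18 = -21 + 6*A)
O(10)*(-143) + Q(-1*4) = (-21 + 6*10)*(-143) + (-1*4)*(7 - 1*4) = (-21 + 60)*(-143) - 4*(7 - 4) = 39*(-143) - 4*3 = -5577 - 12 = -5589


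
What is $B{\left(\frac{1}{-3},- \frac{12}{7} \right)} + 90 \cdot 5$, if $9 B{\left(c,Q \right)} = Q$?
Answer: $\frac{9446}{21} \approx 449.81$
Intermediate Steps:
$B{\left(c,Q \right)} = \frac{Q}{9}$
$B{\left(\frac{1}{-3},- \frac{12}{7} \right)} + 90 \cdot 5 = \frac{\left(-12\right) \frac{1}{7}}{9} + 90 \cdot 5 = \frac{\left(-12\right) \frac{1}{7}}{9} + 450 = \frac{1}{9} \left(- \frac{12}{7}\right) + 450 = - \frac{4}{21} + 450 = \frac{9446}{21}$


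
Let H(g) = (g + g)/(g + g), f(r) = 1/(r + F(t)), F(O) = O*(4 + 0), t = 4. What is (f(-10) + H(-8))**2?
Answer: 49/36 ≈ 1.3611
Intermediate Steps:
F(O) = 4*O (F(O) = O*4 = 4*O)
f(r) = 1/(16 + r) (f(r) = 1/(r + 4*4) = 1/(r + 16) = 1/(16 + r))
H(g) = 1 (H(g) = (2*g)/((2*g)) = (2*g)*(1/(2*g)) = 1)
(f(-10) + H(-8))**2 = (1/(16 - 10) + 1)**2 = (1/6 + 1)**2 = (7/6)**2 = 49/36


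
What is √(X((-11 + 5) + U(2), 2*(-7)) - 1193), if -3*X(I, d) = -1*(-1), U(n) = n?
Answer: 2*I*√2685/3 ≈ 34.545*I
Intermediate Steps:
X(I, d) = -⅓ (X(I, d) = -(-1)*(-1)/3 = -⅓*1 = -⅓)
√(X((-11 + 5) + U(2), 2*(-7)) - 1193) = √(-⅓ - 1193) = √(-3580/3) = 2*I*√2685/3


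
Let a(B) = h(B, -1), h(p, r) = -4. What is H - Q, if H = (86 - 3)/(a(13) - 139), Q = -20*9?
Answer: 25657/143 ≈ 179.42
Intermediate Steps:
a(B) = -4
Q = -180
H = -83/143 (H = (86 - 3)/(-4 - 139) = 83/(-143) = 83*(-1/143) = -83/143 ≈ -0.58042)
H - Q = -83/143 - 1*(-180) = -83/143 + 180 = 25657/143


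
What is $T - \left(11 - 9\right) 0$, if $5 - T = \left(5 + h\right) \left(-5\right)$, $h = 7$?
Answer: $65$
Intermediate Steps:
$T = 65$ ($T = 5 - \left(5 + 7\right) \left(-5\right) = 5 - 12 \left(-5\right) = 5 - -60 = 5 + 60 = 65$)
$T - \left(11 - 9\right) 0 = 65 - \left(11 - 9\right) 0 = 65 - 2 \cdot 0 = 65 - 0 = 65 + 0 = 65$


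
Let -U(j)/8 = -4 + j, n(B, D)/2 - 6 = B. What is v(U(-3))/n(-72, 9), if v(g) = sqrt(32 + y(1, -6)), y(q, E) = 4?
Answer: -1/22 ≈ -0.045455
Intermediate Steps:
n(B, D) = 12 + 2*B
U(j) = 32 - 8*j (U(j) = -8*(-4 + j) = 32 - 8*j)
v(g) = 6 (v(g) = sqrt(32 + 4) = sqrt(36) = 6)
v(U(-3))/n(-72, 9) = 6/(12 + 2*(-72)) = 6/(12 - 144) = 6/(-132) = 6*(-1/132) = -1/22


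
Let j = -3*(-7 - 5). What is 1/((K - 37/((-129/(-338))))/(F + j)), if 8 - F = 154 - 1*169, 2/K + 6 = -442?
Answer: -1704864/2801473 ≈ -0.60856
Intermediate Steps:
K = -1/224 (K = 2/(-6 - 442) = 2/(-448) = 2*(-1/448) = -1/224 ≈ -0.0044643)
F = 23 (F = 8 - (154 - 1*169) = 8 - (154 - 169) = 8 - 1*(-15) = 8 + 15 = 23)
j = 36 (j = -3*(-12) = 36)
1/((K - 37/((-129/(-338))))/(F + j)) = 1/((-1/224 - 37/((-129/(-338))))/(23 + 36)) = 1/((-1/224 - 37/((-129*(-1/338))))/59) = 1/((-1/224 - 37/129/338)*(1/59)) = 1/((-1/224 - 37*338/129)*(1/59)) = 1/((-1/224 - 12506/129)*(1/59)) = 1/(-2801473/28896*1/59) = 1/(-2801473/1704864) = -1704864/2801473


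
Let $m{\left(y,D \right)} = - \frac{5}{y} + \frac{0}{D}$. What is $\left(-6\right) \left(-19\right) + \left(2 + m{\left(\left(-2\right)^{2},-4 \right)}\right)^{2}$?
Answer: $\frac{1833}{16} \approx 114.56$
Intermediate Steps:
$m{\left(y,D \right)} = - \frac{5}{y}$ ($m{\left(y,D \right)} = - \frac{5}{y} + 0 = - \frac{5}{y}$)
$\left(-6\right) \left(-19\right) + \left(2 + m{\left(\left(-2\right)^{2},-4 \right)}\right)^{2} = \left(-6\right) \left(-19\right) + \left(2 - \frac{5}{\left(-2\right)^{2}}\right)^{2} = 114 + \left(2 - \frac{5}{4}\right)^{2} = 114 + \left(\frac{3}{4}\right)^{2} = 114 + \frac{9}{16} = \frac{1833}{16}$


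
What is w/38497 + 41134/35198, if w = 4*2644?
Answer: 977894823/677508703 ≈ 1.4434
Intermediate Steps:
w = 10576
w/38497 + 41134/35198 = 10576/38497 + 41134/35198 = 10576*(1/38497) + 41134*(1/35198) = 10576/38497 + 20567/17599 = 977894823/677508703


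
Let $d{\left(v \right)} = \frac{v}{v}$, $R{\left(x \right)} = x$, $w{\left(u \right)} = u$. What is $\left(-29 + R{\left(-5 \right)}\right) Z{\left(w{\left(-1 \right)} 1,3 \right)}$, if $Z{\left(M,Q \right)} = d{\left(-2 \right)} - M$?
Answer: $-68$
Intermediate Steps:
$d{\left(v \right)} = 1$
$Z{\left(M,Q \right)} = 1 - M$
$\left(-29 + R{\left(-5 \right)}\right) Z{\left(w{\left(-1 \right)} 1,3 \right)} = \left(-29 - 5\right) \left(1 - \left(-1\right) 1\right) = - 34 \left(1 - -1\right) = - 34 \left(1 + 1\right) = \left(-34\right) 2 = -68$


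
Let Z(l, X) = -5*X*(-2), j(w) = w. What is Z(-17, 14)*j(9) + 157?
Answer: 1417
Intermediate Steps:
Z(l, X) = 10*X
Z(-17, 14)*j(9) + 157 = (10*14)*9 + 157 = 140*9 + 157 = 1260 + 157 = 1417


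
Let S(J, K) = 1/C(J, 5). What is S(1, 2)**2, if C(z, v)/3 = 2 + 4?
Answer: 1/324 ≈ 0.0030864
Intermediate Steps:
C(z, v) = 18 (C(z, v) = 3*(2 + 4) = 3*6 = 18)
S(J, K) = 1/18
S(1, 2)**2 = (1/18)**2 = 1/324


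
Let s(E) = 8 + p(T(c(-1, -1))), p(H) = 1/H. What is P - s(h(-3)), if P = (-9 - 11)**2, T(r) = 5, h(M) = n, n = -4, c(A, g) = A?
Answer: 1959/5 ≈ 391.80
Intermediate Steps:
h(M) = -4
s(E) = 41/5 (s(E) = 8 + 1/5 = 41/5)
P = 400 (P = (-20)**2 = 400)
P - s(h(-3)) = 400 - 1*41/5 = 400 - 41/5 = 1959/5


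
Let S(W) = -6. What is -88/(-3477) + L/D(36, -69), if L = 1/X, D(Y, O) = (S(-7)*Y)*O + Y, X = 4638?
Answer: 2032558279/80309103480 ≈ 0.025309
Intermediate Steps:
D(Y, O) = Y - 6*O*Y (D(Y, O) = (-6*Y)*O + Y = -6*O*Y + Y = Y - 6*O*Y)
L = 1/4638 ≈ 0.00021561
-88/(-3477) + L/D(36, -69) = -88/(-3477) + 1/(4638*((36*(1 - 6*(-69))))) = -88*(-1/3477) + 1/(4638*((36*(1 + 414)))) = 88/3477 + 1/(4638*((36*415))) = 88/3477 + (1/4638)/14940 = 88/3477 + (1/4638)*(1/14940) = 88/3477 + 1/69291720 = 2032558279/80309103480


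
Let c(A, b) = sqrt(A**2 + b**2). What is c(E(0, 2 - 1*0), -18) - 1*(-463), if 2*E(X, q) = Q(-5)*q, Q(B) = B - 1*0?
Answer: 463 + sqrt(349) ≈ 481.68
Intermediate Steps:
Q(B) = B (Q(B) = B + 0 = B)
E(X, q) = -5*q/2 (E(X, q) = (-5*q)/2 = -5*q/2)
c(E(0, 2 - 1*0), -18) - 1*(-463) = sqrt((-5*(2 - 1*0)/2)**2 + (-18)**2) - 1*(-463) = sqrt((-5*(2 + 0)/2)**2 + 324) + 463 = sqrt((-5/2*2)**2 + 324) + 463 = sqrt((-5)**2 + 324) + 463 = sqrt(25 + 324) + 463 = sqrt(349) + 463 = 463 + sqrt(349)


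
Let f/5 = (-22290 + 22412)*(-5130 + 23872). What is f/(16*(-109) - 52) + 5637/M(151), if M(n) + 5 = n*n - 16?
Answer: -65106239887/10228220 ≈ -6365.4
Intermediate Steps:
M(n) = -21 + n² (M(n) = -5 + (n*n - 16) = -5 + (n² - 16) = -5 + (-16 + n²) = -21 + n²)
f = 11432620 (f = 5*((-22290 + 22412)*(-5130 + 23872)) = 5*(122*18742) = 5*2286524 = 11432620)
f/(16*(-109) - 52) + 5637/M(151) = 11432620/(16*(-109) - 52) + 5637/(-21 + 151²) = 11432620/(-1744 - 52) + 5637/(-21 + 22801) = 11432620/(-1796) + 5637/22780 = 11432620*(-1/1796) + 5637*(1/22780) = -2858155/449 + 5637/22780 = -65106239887/10228220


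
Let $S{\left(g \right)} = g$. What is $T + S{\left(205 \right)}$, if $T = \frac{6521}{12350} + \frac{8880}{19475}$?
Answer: $\frac{104299991}{506350} \approx 205.98$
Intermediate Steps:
$T = \frac{498241}{506350}$ ($T = 6521 \cdot \frac{1}{12350} + 8880 \cdot \frac{1}{19475} = \frac{6521}{12350} + \frac{1776}{3895} = \frac{498241}{506350} \approx 0.98398$)
$T + S{\left(205 \right)} = \frac{498241}{506350} + 205 = \frac{104299991}{506350}$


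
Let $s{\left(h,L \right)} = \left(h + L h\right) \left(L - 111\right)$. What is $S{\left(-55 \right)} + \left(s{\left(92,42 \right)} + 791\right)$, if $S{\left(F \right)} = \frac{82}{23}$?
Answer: $- \frac{6259897}{23} \approx -2.7217 \cdot 10^{5}$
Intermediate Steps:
$s{\left(h,L \right)} = \left(-111 + L\right) \left(h + L h\right)$ ($s{\left(h,L \right)} = \left(h + L h\right) \left(-111 + L\right) = \left(-111 + L\right) \left(h + L h\right)$)
$S{\left(F \right)} = \frac{82}{23}$ ($S{\left(F \right)} = 82 \cdot \frac{1}{23} = \frac{82}{23}$)
$S{\left(-55 \right)} + \left(s{\left(92,42 \right)} + 791\right) = \frac{82}{23} + \left(92 \left(-111 + 42^{2} - 4620\right) + 791\right) = \frac{82}{23} + \left(92 \left(-111 + 1764 - 4620\right) + 791\right) = \frac{82}{23} + \left(92 \left(-2967\right) + 791\right) = \frac{82}{23} + \left(-272964 + 791\right) = \frac{82}{23} - 272173 = - \frac{6259897}{23}$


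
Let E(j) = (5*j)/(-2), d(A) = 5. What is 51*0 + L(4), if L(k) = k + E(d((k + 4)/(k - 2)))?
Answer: -17/2 ≈ -8.5000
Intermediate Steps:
E(j) = -5*j/2 (E(j) = (5*j)*(-½) = -5*j/2)
L(k) = -25/2 + k (L(k) = k - 5/2*5 = k - 25/2 = -25/2 + k)
51*0 + L(4) = 51*0 + (-25/2 + 4) = 0 - 17/2 = -17/2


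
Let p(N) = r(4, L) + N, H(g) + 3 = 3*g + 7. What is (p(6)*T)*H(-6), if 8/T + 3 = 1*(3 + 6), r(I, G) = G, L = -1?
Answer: -280/3 ≈ -93.333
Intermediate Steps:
H(g) = 4 + 3*g (H(g) = -3 + (3*g + 7) = -3 + (7 + 3*g) = 4 + 3*g)
T = 4/3 (T = 8/(-3 + 1*(3 + 6)) = 8/(-3 + 1*9) = 8/(-3 + 9) = 8/6 = 8*(⅙) = 4/3 ≈ 1.3333)
p(N) = -1 + N
(p(6)*T)*H(-6) = ((-1 + 6)*(4/3))*(4 + 3*(-6)) = (5*(4/3))*(4 - 18) = (20/3)*(-14) = -280/3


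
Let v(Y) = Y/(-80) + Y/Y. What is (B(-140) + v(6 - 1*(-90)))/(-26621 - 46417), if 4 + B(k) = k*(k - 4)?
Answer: -4799/17390 ≈ -0.27596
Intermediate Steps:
v(Y) = 1 - Y/80 (v(Y) = Y*(-1/80) + 1 = -Y/80 + 1 = 1 - Y/80)
B(k) = -4 + k*(-4 + k) (B(k) = -4 + k*(k - 4) = -4 + k*(-4 + k))
(B(-140) + v(6 - 1*(-90)))/(-26621 - 46417) = ((-4 + (-140)² - 4*(-140)) + (1 - (6 - 1*(-90))/80))/(-26621 - 46417) = ((-4 + 19600 + 560) + (1 - (6 + 90)/80))/(-73038) = (20156 + (1 - 1/80*96))*(-1/73038) = (20156 + (1 - 6/5))*(-1/73038) = (20156 - ⅕)*(-1/73038) = (100779/5)*(-1/73038) = -4799/17390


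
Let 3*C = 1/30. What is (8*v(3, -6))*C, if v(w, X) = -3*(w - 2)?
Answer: -4/15 ≈ -0.26667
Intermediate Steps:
v(w, X) = 6 - 3*w (v(w, X) = -3*(-2 + w) = 6 - 3*w)
C = 1/90 (C = (1/3)/30 = (1/3)*(1/30) = 1/90 ≈ 0.011111)
(8*v(3, -6))*C = (8*(6 - 3*3))*(1/90) = (8*(6 - 9))*(1/90) = (8*(-3))*(1/90) = -24*1/90 = -4/15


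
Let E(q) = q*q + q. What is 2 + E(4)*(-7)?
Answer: -138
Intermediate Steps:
E(q) = q + q**2 (E(q) = q**2 + q = q + q**2)
2 + E(4)*(-7) = 2 + (4*(1 + 4))*(-7) = 2 + (4*5)*(-7) = 2 + 20*(-7) = 2 - 140 = -138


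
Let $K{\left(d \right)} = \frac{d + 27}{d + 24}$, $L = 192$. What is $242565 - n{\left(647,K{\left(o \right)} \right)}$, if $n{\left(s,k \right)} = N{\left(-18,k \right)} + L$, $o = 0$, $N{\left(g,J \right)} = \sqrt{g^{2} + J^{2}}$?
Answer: $242373 - \frac{9 \sqrt{257}}{8} \approx 2.4236 \cdot 10^{5}$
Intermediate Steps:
$N{\left(g,J \right)} = \sqrt{J^{2} + g^{2}}$
$K{\left(d \right)} = \frac{27 + d}{24 + d}$
$n{\left(s,k \right)} = 192 + \sqrt{324 + k^{2}}$ ($n{\left(s,k \right)} = \sqrt{k^{2} + \left(-18\right)^{2}} + 192 = \sqrt{k^{2} + 324} + 192 = \sqrt{324 + k^{2}} + 192 = 192 + \sqrt{324 + k^{2}}$)
$242565 - n{\left(647,K{\left(o \right)} \right)} = 242565 - \left(192 + \sqrt{324 + \left(\frac{27 + 0}{24 + 0}\right)^{2}}\right) = 242565 - \left(192 + \sqrt{324 + \left(\frac{1}{24} \cdot 27\right)^{2}}\right) = 242565 - \left(192 + \sqrt{324 + \left(\frac{9}{8}\right)^{2}}\right) = 242565 - \left(192 + \sqrt{324 + \frac{81}{64}}\right) = 242565 - \left(192 + \sqrt{\frac{20817}{64}}\right) = 242565 - \left(192 + \frac{9 \sqrt{257}}{8}\right) = 242373 - \frac{9 \sqrt{257}}{8}$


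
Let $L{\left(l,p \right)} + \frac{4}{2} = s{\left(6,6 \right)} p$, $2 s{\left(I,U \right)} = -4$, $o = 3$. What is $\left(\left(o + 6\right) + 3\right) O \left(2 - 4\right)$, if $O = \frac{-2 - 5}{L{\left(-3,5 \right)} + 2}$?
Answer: $- \frac{84}{5} \approx -16.8$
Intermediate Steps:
$s{\left(I,U \right)} = -2$ ($s{\left(I,U \right)} = \frac{1}{2} \left(-4\right) = -2$)
$L{\left(l,p \right)} = -2 - 2 p$
$O = \frac{7}{10}$ ($O = \frac{-2 - 5}{\left(-2 - 10\right) + 2} = - \frac{7}{\left(-2 - 10\right) + 2} = - \frac{7}{-12 + 2} = - \frac{7}{-10} = \left(-7\right) \left(- \frac{1}{10}\right) = \frac{7}{10} \approx 0.7$)
$\left(\left(o + 6\right) + 3\right) O \left(2 - 4\right) = \left(\left(3 + 6\right) + 3\right) \frac{7}{10} \left(2 - 4\right) = \left(9 + 3\right) \frac{7}{10} \left(2 - 4\right) = 12 \cdot \frac{7}{10} \left(-2\right) = \frac{42}{5} \left(-2\right) = - \frac{84}{5}$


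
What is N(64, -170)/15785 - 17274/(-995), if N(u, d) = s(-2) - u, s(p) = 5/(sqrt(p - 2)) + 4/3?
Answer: 163564642/9423645 - I/6314 ≈ 17.357 - 0.00015838*I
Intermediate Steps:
s(p) = 4/3 + 5/sqrt(-2 + p) (s(p) = 5/(sqrt(-2 + p)) + 4*(1/3) = 5/sqrt(-2 + p) + 4/3 = 4/3 + 5/sqrt(-2 + p))
N(u, d) = 4/3 - u - 5*I/2 (N(u, d) = (4/3 + 5/sqrt(-2 - 2)) - u = (4/3 + 5/sqrt(-4)) - u = (4/3 + 5*(-I/2)) - u = (4/3 - 5*I/2) - u = 4/3 - u - 5*I/2)
N(64, -170)/15785 - 17274/(-995) = (4/3 - 1*64 - 5*I/2)/15785 - 17274/(-995) = (4/3 - 64 - 5*I/2)*(1/15785) - 17274*(-1/995) = (-188/3 - 5*I/2)*(1/15785) + 17274/995 = (-188/47355 - I/6314) + 17274/995 = 163564642/9423645 - I/6314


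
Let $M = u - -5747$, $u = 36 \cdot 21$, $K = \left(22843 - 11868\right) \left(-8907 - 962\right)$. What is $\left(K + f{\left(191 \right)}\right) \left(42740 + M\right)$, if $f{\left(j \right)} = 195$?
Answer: $-5333611755440$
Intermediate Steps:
$K = -108312275$ ($K = 10975 \left(-9869\right) = -108312275$)
$u = 756$
$M = 6503$ ($M = 756 - -5747 = 756 + 5747 = 6503$)
$\left(K + f{\left(191 \right)}\right) \left(42740 + M\right) = \left(-108312275 + 195\right) \left(42740 + 6503\right) = \left(-108312080\right) 49243 = -5333611755440$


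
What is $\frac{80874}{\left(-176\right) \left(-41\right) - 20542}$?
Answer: $- \frac{13479}{2221} \approx -6.0689$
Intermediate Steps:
$\frac{80874}{\left(-176\right) \left(-41\right) - 20542} = \frac{80874}{7216 - 20542} = \frac{80874}{-13326} = 80874 \left(- \frac{1}{13326}\right) = - \frac{13479}{2221}$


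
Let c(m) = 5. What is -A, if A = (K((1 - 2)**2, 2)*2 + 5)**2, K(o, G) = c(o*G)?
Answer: -225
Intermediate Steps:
K(o, G) = 5
A = 225 (A = (5*2 + 5)**2 = (10 + 5)**2 = 15**2 = 225)
-A = -1*225 = -225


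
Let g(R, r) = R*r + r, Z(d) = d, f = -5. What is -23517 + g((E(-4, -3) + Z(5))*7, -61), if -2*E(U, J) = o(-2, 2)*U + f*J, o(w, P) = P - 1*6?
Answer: -38189/2 ≈ -19095.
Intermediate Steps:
o(w, P) = -6 + P (o(w, P) = P - 6 = -6 + P)
E(U, J) = 2*U + 5*J/2 (E(U, J) = -((-6 + 2)*U - 5*J)/2 = -(-4*U - 5*J)/2 = -(-5*J - 4*U)/2 = 2*U + 5*J/2)
g(R, r) = r + R*r
-23517 + g((E(-4, -3) + Z(5))*7, -61) = -23517 - 61*(1 + ((2*(-4) + (5/2)*(-3)) + 5)*7) = -23517 - 61*(1 + ((-8 - 15/2) + 5)*7) = -23517 - 61*(1 + (-31/2 + 5)*7) = -23517 - 61*(1 - 21/2*7) = -23517 - 61*(1 - 147/2) = -23517 - 61*(-145/2) = -23517 + 8845/2 = -38189/2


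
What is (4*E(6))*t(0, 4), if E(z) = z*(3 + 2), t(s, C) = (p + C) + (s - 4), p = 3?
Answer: 360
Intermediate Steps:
t(s, C) = -1 + C + s (t(s, C) = (3 + C) + (s - 4) = (3 + C) + (-4 + s) = -1 + C + s)
E(z) = 5*z (E(z) = z*5 = 5*z)
(4*E(6))*t(0, 4) = (4*(5*6))*(-1 + 4 + 0) = (4*30)*3 = 120*3 = 360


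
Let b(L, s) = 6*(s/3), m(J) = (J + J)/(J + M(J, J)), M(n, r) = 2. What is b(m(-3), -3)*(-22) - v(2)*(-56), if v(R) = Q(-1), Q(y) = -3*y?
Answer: 300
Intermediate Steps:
v(R) = 3 (v(R) = -3*(-1) = 3)
m(J) = 2*J/(2 + J) (m(J) = (J + J)/(J + 2) = (2*J)/(2 + J) = 2*J/(2 + J))
b(L, s) = 2*s (b(L, s) = 6*(s*(⅓)) = 6*(s/3) = 2*s)
b(m(-3), -3)*(-22) - v(2)*(-56) = (2*(-3))*(-22) - 3*(-56) = -6*(-22) - 1*(-168) = 132 + 168 = 300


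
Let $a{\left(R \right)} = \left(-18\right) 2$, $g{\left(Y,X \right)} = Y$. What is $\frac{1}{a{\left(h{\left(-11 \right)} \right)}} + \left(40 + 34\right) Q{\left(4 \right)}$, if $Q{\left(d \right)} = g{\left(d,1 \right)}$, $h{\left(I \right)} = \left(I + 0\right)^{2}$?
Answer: $\frac{10655}{36} \approx 295.97$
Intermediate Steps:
$h{\left(I \right)} = I^{2}$
$Q{\left(d \right)} = d$
$a{\left(R \right)} = -36$
$\frac{1}{a{\left(h{\left(-11 \right)} \right)}} + \left(40 + 34\right) Q{\left(4 \right)} = \frac{1}{-36} + \left(40 + 34\right) 4 = - \frac{1}{36} + 74 \cdot 4 = - \frac{1}{36} + 296 = \frac{10655}{36}$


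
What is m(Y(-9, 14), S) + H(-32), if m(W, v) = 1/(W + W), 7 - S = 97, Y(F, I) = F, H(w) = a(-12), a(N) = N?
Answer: -217/18 ≈ -12.056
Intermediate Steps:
H(w) = -12
S = -90 (S = 7 - 1*97 = 7 - 97 = -90)
m(W, v) = 1/(2*W)
m(Y(-9, 14), S) + H(-32) = (1/2)/(-9) - 12 = (1/2)*(-1/9) - 12 = -1/18 - 12 = -217/18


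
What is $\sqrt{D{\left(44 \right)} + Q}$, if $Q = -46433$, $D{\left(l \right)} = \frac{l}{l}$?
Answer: $4 i \sqrt{2902} \approx 215.48 i$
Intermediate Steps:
$D{\left(l \right)} = 1$
$\sqrt{D{\left(44 \right)} + Q} = \sqrt{1 - 46433} = \sqrt{-46432} = 4 i \sqrt{2902}$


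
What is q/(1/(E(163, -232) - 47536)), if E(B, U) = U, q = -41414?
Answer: 1978263952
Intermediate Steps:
q/(1/(E(163, -232) - 47536)) = -41414/(1/(-232 - 47536)) = -41414/(1/(-47768)) = -41414/(-1/47768) = -41414*(-47768) = 1978263952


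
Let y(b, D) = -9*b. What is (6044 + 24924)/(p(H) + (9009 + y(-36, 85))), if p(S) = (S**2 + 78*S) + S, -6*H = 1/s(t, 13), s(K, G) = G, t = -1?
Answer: 188409312/56775811 ≈ 3.3185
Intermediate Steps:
H = -1/78 (H = -1/6/13 = -1/6*1/13 = -1/78 ≈ -0.012821)
p(S) = S**2 + 79*S
(6044 + 24924)/(p(H) + (9009 + y(-36, 85))) = (6044 + 24924)/(-(79 - 1/78)/78 + (9009 - 9*(-36))) = 30968/(-1/78*6161/78 + (9009 + 324)) = 30968/(-6161/6084 + 9333) = 30968/(56775811/6084) = 30968*(6084/56775811) = 188409312/56775811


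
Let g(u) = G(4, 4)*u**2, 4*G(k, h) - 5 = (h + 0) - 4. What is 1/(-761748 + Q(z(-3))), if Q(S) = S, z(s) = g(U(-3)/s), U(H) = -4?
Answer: -9/6855712 ≈ -1.3128e-6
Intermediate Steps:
G(k, h) = 1/4 + h/4 (G(k, h) = 5/4 + ((h + 0) - 4)/4 = 5/4 + (h - 4)/4 = 5/4 + (-4 + h)/4 = 5/4 + (-1 + h/4) = 1/4 + h/4)
g(u) = 5*u**2/4 (g(u) = (1/4 + (1/4)*4)*u**2 = (1/4 + 1)*u**2 = 5*u**2/4)
z(s) = 20/s**2 (z(s) = 5*(-4/s)**2/4 = 5*(16/s**2)/4 = 20/s**2)
1/(-761748 + Q(z(-3))) = 1/(-761748 + 20/(-3)**2) = 1/(-761748 + 20*(1/9)) = 1/(-761748 + 20/9) = 1/(-6855712/9) = -9/6855712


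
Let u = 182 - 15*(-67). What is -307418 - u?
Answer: -308605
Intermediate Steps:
u = 1187 (u = 182 + 1005 = 1187)
-307418 - u = -307418 - 1*1187 = -307418 - 1187 = -308605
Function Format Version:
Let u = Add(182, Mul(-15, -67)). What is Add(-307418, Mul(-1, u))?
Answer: -308605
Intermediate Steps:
u = 1187 (u = Add(182, 1005) = 1187)
Add(-307418, Mul(-1, u)) = Add(-307418, Mul(-1, 1187)) = Add(-307418, -1187) = -308605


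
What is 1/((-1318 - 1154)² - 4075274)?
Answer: 1/2035510 ≈ 4.9128e-7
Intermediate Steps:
1/((-1318 - 1154)² - 4075274) = 1/((-2472)² - 4075274) = 1/(6110784 - 4075274) = 1/2035510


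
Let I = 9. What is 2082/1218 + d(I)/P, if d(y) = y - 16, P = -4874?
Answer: 1692699/989422 ≈ 1.7108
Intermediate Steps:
d(y) = -16 + y
2082/1218 + d(I)/P = 2082/1218 + (-16 + 9)/(-4874) = 2082*(1/1218) - 7*(-1/4874) = 347/203 + 7/4874 = 1692699/989422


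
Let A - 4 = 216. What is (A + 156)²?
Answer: 141376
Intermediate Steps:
A = 220 (A = 4 + 216 = 220)
(A + 156)² = (220 + 156)² = 376² = 141376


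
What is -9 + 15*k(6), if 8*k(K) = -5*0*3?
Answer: -9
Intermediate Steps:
k(K) = 0 (k(K) = (-5*0*3)/8 = (0*3)/8 = (1/8)*0 = 0)
-9 + 15*k(6) = -9 + 15*0 = -9 + 0 = -9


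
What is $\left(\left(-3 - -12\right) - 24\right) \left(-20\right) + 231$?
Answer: $531$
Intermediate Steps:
$\left(\left(-3 - -12\right) - 24\right) \left(-20\right) + 231 = \left(\left(-3 + 12\right) - 24\right) \left(-20\right) + 231 = \left(9 - 24\right) \left(-20\right) + 231 = \left(-15\right) \left(-20\right) + 231 = 300 + 231 = 531$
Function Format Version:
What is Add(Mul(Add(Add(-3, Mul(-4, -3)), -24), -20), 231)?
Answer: 531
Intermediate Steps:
Add(Mul(Add(Add(-3, Mul(-4, -3)), -24), -20), 231) = Add(Mul(Add(Add(-3, 12), -24), -20), 231) = Add(Mul(Add(9, -24), -20), 231) = Add(Mul(-15, -20), 231) = Add(300, 231) = 531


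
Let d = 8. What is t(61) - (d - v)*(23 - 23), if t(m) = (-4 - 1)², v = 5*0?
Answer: 25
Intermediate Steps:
v = 0
t(m) = 25 (t(m) = (-5)² = 25)
t(61) - (d - v)*(23 - 23) = 25 - (8 - 1*0)*(23 - 23) = 25 - (8 + 0)*0 = 25 - 8*0 = 25 - 1*0 = 25 + 0 = 25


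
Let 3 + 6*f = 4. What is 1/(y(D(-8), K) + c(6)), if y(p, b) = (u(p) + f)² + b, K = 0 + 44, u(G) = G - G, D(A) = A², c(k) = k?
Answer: 36/1801 ≈ 0.019989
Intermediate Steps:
u(G) = 0
f = ⅙ (f = -½ + (⅙)*4 = -½ + ⅔ = ⅙ ≈ 0.16667)
K = 44
y(p, b) = 1/36 + b (y(p, b) = (0 + ⅙)² + b = (⅙)² + b = 1/36 + b)
1/(y(D(-8), K) + c(6)) = 1/((1/36 + 44) + 6) = 1/(1585/36 + 6) = 1/(1801/36) = 36/1801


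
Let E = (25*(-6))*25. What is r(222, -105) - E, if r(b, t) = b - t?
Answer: 4077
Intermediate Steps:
E = -3750 (E = -150*25 = -3750)
r(222, -105) - E = (222 - 1*(-105)) - 1*(-3750) = (222 + 105) + 3750 = 327 + 3750 = 4077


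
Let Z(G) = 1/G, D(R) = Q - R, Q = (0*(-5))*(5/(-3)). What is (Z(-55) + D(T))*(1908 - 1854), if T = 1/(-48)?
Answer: 63/440 ≈ 0.14318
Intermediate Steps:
Q = 0 (Q = 0*(5*(-⅓)) = 0*(-5/3) = 0)
T = -1/48 ≈ -0.020833
D(R) = -R (D(R) = 0 - R = -R)
(Z(-55) + D(T))*(1908 - 1854) = (1/(-55) - 1*(-1/48))*(1908 - 1854) = (-1/55 + 1/48)*54 = (7/2640)*54 = 63/440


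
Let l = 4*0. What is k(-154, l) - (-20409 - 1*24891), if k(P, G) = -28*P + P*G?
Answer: 49612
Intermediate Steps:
l = 0
k(P, G) = -28*P + G*P
k(-154, l) - (-20409 - 1*24891) = -154*(-28 + 0) - (-20409 - 1*24891) = -154*(-28) - (-20409 - 24891) = 4312 - 1*(-45300) = 4312 + 45300 = 49612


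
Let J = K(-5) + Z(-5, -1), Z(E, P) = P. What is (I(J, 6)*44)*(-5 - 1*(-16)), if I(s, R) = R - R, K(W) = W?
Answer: 0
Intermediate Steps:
J = -6 (J = -5 - 1 = -6)
I(s, R) = 0
(I(J, 6)*44)*(-5 - 1*(-16)) = (0*44)*(-5 - 1*(-16)) = 0*(-5 + 16) = 0*11 = 0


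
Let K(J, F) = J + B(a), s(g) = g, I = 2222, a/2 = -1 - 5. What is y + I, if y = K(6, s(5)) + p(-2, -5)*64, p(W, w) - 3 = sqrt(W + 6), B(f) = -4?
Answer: 2544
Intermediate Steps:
a = -12 (a = 2*(-1 - 5) = 2*(-6) = -12)
p(W, w) = 3 + sqrt(6 + W) (p(W, w) = 3 + sqrt(W + 6) = 3 + sqrt(6 + W))
K(J, F) = -4 + J (K(J, F) = J - 4 = -4 + J)
y = 322 (y = (-4 + 6) + (3 + sqrt(6 - 2))*64 = 2 + (3 + sqrt(4))*64 = 2 + (3 + 2)*64 = 2 + 5*64 = 2 + 320 = 322)
y + I = 322 + 2222 = 2544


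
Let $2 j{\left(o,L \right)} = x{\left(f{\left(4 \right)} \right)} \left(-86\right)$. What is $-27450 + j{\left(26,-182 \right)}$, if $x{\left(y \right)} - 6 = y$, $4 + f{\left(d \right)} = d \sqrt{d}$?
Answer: $-27880$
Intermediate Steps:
$f{\left(d \right)} = -4 + d^{\frac{3}{2}}$ ($f{\left(d \right)} = -4 + d \sqrt{d} = -4 + d^{\frac{3}{2}}$)
$x{\left(y \right)} = 6 + y$
$j{\left(o,L \right)} = -430$ ($j{\left(o,L \right)} = \frac{\left(6 - \left(4 - 4^{\frac{3}{2}}\right)\right) \left(-86\right)}{2} = \frac{\left(6 + \left(-4 + 8\right)\right) \left(-86\right)}{2} = \frac{\left(6 + 4\right) \left(-86\right)}{2} = \frac{10 \left(-86\right)}{2} = \frac{1}{2} \left(-860\right) = -430$)
$-27450 + j{\left(26,-182 \right)} = -27450 - 430 = -27880$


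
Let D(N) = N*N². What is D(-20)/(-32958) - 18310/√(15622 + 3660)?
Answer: 4000/16479 - 9155*√19282/9641 ≈ -131.62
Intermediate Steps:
D(N) = N³
D(-20)/(-32958) - 18310/√(15622 + 3660) = (-20)³/(-32958) - 18310/√(15622 + 3660) = -8000*(-1/32958) - 18310*√19282/19282 = 4000/16479 - 9155*√19282/9641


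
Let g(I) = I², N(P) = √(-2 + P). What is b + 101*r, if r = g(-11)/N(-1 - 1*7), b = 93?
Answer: 93 - 12221*I*√10/10 ≈ 93.0 - 3864.6*I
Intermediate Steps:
r = -121*I*√10/10 (r = (-11)²/(√(-2 + (-1 - 1*7))) = 121/(√(-2 + (-1 - 7))) = 121/(√(-2 - 8)) = 121/(√(-10)) = 121/((I*√10)) = 121*(-I*√10/10) = -121*I*√10/10 ≈ -38.264*I)
b + 101*r = 93 + 101*(-121*I*√10/10) = 93 - 12221*I*√10/10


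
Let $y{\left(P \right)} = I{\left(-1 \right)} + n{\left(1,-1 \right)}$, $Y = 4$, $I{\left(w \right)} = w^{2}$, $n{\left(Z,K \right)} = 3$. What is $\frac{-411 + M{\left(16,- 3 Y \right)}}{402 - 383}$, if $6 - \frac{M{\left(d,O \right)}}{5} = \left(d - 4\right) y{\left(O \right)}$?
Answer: $- \frac{621}{19} \approx -32.684$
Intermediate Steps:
$y{\left(P \right)} = 4$ ($y{\left(P \right)} = \left(-1\right)^{2} + 3 = 1 + 3 = 4$)
$M{\left(d,O \right)} = 110 - 20 d$ ($M{\left(d,O \right)} = 30 - 5 \left(d - 4\right) 4 = 30 - 5 \left(-4 + d\right) 4 = 30 - 5 \left(-16 + 4 d\right) = 30 - \left(-80 + 20 d\right) = 110 - 20 d$)
$\frac{-411 + M{\left(16,- 3 Y \right)}}{402 - 383} = \frac{-411 + \left(110 - 320\right)}{402 - 383} = \frac{-411 + \left(110 - 320\right)}{19} = \left(-411 - 210\right) \frac{1}{19} = \left(-621\right) \frac{1}{19} = - \frac{621}{19}$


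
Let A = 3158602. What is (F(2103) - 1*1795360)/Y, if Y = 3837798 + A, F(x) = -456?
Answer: -224477/874550 ≈ -0.25668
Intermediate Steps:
Y = 6996400 (Y = 3837798 + 3158602 = 6996400)
(F(2103) - 1*1795360)/Y = (-456 - 1*1795360)/6996400 = (-456 - 1795360)*(1/6996400) = -1795816*1/6996400 = -224477/874550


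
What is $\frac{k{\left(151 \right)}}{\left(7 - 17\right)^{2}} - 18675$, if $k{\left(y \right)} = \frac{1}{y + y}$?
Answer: $- \frac{563984999}{30200} \approx -18675.0$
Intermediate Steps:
$k{\left(y \right)} = \frac{1}{2 y}$
$\frac{k{\left(151 \right)}}{\left(7 - 17\right)^{2}} - 18675 = \frac{\frac{1}{2} \cdot \frac{1}{151}}{\left(7 - 17\right)^{2}} - 18675 = \frac{\frac{1}{2} \cdot \frac{1}{151}}{\left(-10\right)^{2}} - 18675 = \frac{1}{302 \cdot 100} - 18675 = \frac{1}{302} \cdot \frac{1}{100} - 18675 = \frac{1}{30200} - 18675 = - \frac{563984999}{30200}$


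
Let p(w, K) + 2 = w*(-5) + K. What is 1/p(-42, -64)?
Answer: 1/144 ≈ 0.0069444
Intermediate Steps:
p(w, K) = -2 + K - 5*w (p(w, K) = -2 + (w*(-5) + K) = -2 + (-5*w + K) = -2 + (K - 5*w) = -2 + K - 5*w)
1/p(-42, -64) = 1/(-2 - 64 - 5*(-42)) = 1/(-2 - 64 + 210) = 1/144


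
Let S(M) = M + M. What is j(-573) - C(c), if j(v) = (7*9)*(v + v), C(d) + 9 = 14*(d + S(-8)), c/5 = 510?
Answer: -107665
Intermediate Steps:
S(M) = 2*M
c = 2550 (c = 5*510 = 2550)
C(d) = -233 + 14*d (C(d) = -9 + 14*(d + 2*(-8)) = -9 + 14*(d - 16) = -9 + 14*(-16 + d) = -9 + (-224 + 14*d) = -233 + 14*d)
j(v) = 126*v (j(v) = 63*(2*v) = 126*v)
j(-573) - C(c) = 126*(-573) - (-233 + 14*2550) = -72198 - (-233 + 35700) = -72198 - 1*35467 = -72198 - 35467 = -107665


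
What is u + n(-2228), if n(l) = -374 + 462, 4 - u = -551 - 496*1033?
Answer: 513011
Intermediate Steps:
u = 512923 (u = 4 - (-551 - 496*1033) = 4 - (-551 - 512368) = 4 - 1*(-512919) = 4 + 512919 = 512923)
n(l) = 88
u + n(-2228) = 512923 + 88 = 513011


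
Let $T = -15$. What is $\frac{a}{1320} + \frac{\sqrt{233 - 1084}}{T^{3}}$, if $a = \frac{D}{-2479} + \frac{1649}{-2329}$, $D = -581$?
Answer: $- \frac{26811}{74717060} - \frac{i \sqrt{851}}{3375} \approx -0.00035883 - 0.0086435 i$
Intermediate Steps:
$a = - \frac{160866}{339623}$ ($a = - \frac{581}{-2479} + \frac{1649}{-2329} = \left(-581\right) \left(- \frac{1}{2479}\right) + 1649 \left(- \frac{1}{2329}\right) = \frac{581}{2479} - \frac{97}{137} = - \frac{160866}{339623} \approx -0.47366$)
$\frac{a}{1320} + \frac{\sqrt{233 - 1084}}{T^{3}} = - \frac{160866}{339623 \cdot 1320} + \frac{\sqrt{233 - 1084}}{\left(-15\right)^{3}} = \left(- \frac{160866}{339623}\right) \frac{1}{1320} + \frac{\sqrt{-851}}{-3375} = - \frac{26811}{74717060} + i \sqrt{851} \left(- \frac{1}{3375}\right) = - \frac{26811}{74717060} - \frac{i \sqrt{851}}{3375}$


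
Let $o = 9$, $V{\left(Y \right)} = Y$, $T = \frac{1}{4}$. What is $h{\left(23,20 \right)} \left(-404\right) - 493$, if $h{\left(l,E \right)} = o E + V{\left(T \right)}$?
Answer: $-73314$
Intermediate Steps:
$T = \frac{1}{4} \approx 0.25$
$h{\left(l,E \right)} = \frac{1}{4} + 9 E$ ($h{\left(l,E \right)} = 9 E + \frac{1}{4} = \frac{1}{4} + 9 E$)
$h{\left(23,20 \right)} \left(-404\right) - 493 = \left(\frac{1}{4} + 9 \cdot 20\right) \left(-404\right) - 493 = \left(\frac{1}{4} + 180\right) \left(-404\right) - 493 = \frac{721}{4} \left(-404\right) - 493 = -72821 - 493 = -73314$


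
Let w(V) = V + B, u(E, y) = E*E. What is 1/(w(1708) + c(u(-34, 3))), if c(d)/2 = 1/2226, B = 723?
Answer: 1113/2705704 ≈ 0.00041135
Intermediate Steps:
u(E, y) = E**2
w(V) = 723 + V (w(V) = V + 723 = 723 + V)
c(d) = 1/1113 (c(d) = 2/2226 = 2*(1/2226) = 1/1113)
1/(w(1708) + c(u(-34, 3))) = 1/((723 + 1708) + 1/1113) = 1/(2431 + 1/1113) = 1/(2705704/1113) = 1113/2705704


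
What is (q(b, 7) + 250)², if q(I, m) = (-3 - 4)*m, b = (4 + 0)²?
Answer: 40401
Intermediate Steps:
b = 16 (b = 4² = 16)
q(I, m) = -7*m
(q(b, 7) + 250)² = (-7*7 + 250)² = (-49 + 250)² = 201² = 40401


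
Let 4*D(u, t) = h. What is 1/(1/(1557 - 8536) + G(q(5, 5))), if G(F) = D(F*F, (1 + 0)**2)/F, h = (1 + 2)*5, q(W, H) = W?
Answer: 27916/20933 ≈ 1.3336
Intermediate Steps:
h = 15 (h = 3*5 = 15)
D(u, t) = 15/4 (D(u, t) = (1/4)*15 = 15/4)
G(F) = 15/(4*F)
1/(1/(1557 - 8536) + G(q(5, 5))) = 1/(1/(1557 - 8536) + (15/4)/5) = 1/(1/(-6979) + (15/4)*(1/5)) = 1/(-1/6979 + 3/4) = 1/(20933/27916) = 27916/20933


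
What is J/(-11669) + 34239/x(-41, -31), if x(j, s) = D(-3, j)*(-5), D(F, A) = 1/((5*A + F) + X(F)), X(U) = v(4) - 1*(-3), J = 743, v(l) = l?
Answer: 80306509376/58345 ≈ 1.3764e+6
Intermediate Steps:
X(U) = 7 (X(U) = 4 - 1*(-3) = 4 + 3 = 7)
D(F, A) = 1/(7 + F + 5*A) (D(F, A) = 1/((5*A + F) + 7) = 1/((F + 5*A) + 7) = 1/(7 + F + 5*A))
x(j, s) = -5/(4 + 5*j) (x(j, s) = -5/(7 - 3 + 5*j) = -5/(4 + 5*j))
J/(-11669) + 34239/x(-41, -31) = 743/(-11669) + 34239/((-5/(4 + 5*(-41)))) = 743*(-1/11669) + 34239/((-5/(4 - 205))) = -743/11669 + 34239/((-5/(-201))) = -743/11669 + 34239/((-5*(-1/201))) = -743/11669 + 34239/(5/201) = -743/11669 + 34239*(201/5) = -743/11669 + 6882039/5 = 80306509376/58345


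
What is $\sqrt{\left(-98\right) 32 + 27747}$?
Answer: $\sqrt{24611} \approx 156.88$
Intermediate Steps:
$\sqrt{\left(-98\right) 32 + 27747} = \sqrt{-3136 + 27747} = \sqrt{24611}$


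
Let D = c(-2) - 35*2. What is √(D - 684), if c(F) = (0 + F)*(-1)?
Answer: 4*I*√47 ≈ 27.423*I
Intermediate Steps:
c(F) = -F (c(F) = F*(-1) = -F)
D = -68 (D = -1*(-2) - 35*2 = 2 - 70 = -68)
√(D - 684) = √(-68 - 684) = √(-752) = 4*I*√47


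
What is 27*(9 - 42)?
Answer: -891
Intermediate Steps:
27*(9 - 42) = 27*(-33) = -891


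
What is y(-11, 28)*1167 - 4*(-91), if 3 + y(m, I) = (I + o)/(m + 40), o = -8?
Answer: -67633/29 ≈ -2332.2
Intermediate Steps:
y(m, I) = -3 + (-8 + I)/(40 + m) (y(m, I) = -3 + (I - 8)/(m + 40) = -3 + (-8 + I)/(40 + m))
y(-11, 28)*1167 - 4*(-91) = ((-128 + 28 - 3*(-11))/(40 - 11))*1167 - 4*(-91) = ((-128 + 28 + 33)/29)*1167 + 364 = ((1/29)*(-67))*1167 + 364 = -67/29*1167 + 364 = -78189/29 + 364 = -67633/29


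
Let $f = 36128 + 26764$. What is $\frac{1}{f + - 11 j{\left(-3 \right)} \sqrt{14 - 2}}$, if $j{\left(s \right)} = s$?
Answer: $\frac{1747}{109871961} - \frac{11 \sqrt{3}}{659231766} \approx 1.5871 \cdot 10^{-5}$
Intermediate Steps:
$f = 62892$
$\frac{1}{f + - 11 j{\left(-3 \right)} \sqrt{14 - 2}} = \frac{1}{62892 + \left(-11\right) \left(-3\right) \sqrt{14 - 2}} = \frac{1}{62892 + 33 \sqrt{12}} = \frac{1}{62892 + 33 \cdot 2 \sqrt{3}} = \frac{1}{62892 + 66 \sqrt{3}}$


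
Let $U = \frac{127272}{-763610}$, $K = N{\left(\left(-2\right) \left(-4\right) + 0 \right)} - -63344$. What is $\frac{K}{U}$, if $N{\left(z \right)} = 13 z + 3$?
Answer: $- \frac{24225909055}{63636} \approx -3.807 \cdot 10^{5}$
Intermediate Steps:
$N{\left(z \right)} = 3 + 13 z$
$K = 63451$ ($K = \left(3 + 13 \left(\left(-2\right) \left(-4\right) + 0\right)\right) - -63344 = \left(3 + 13 \left(8 + 0\right)\right) + 63344 = \left(3 + 13 \cdot 8\right) + 63344 = \left(3 + 104\right) + 63344 = 107 + 63344 = 63451$)
$U = - \frac{63636}{381805}$ ($U = 127272 \left(- \frac{1}{763610}\right) = - \frac{63636}{381805} \approx -0.16667$)
$\frac{K}{U} = \frac{63451}{- \frac{63636}{381805}} = 63451 \left(- \frac{381805}{63636}\right) = - \frac{24225909055}{63636}$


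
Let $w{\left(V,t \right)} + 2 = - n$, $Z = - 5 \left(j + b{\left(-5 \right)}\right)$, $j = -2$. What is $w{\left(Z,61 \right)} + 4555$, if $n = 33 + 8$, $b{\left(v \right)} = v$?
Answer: $4512$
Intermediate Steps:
$n = 41$
$Z = 35$ ($Z = - 5 \left(-2 - 5\right) = \left(-5\right) \left(-7\right) = 35$)
$w{\left(V,t \right)} = -43$ ($w{\left(V,t \right)} = -2 - 41 = -43$)
$w{\left(Z,61 \right)} + 4555 = -43 + 4555 = 4512$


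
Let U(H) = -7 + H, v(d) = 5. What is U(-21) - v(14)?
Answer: -33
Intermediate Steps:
U(-21) - v(14) = (-7 - 21) - 1*5 = -28 - 5 = -33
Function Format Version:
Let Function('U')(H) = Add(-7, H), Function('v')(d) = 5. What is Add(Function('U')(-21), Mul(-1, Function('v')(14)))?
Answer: -33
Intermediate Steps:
Add(Function('U')(-21), Mul(-1, Function('v')(14))) = Add(Add(-7, -21), Mul(-1, 5)) = Add(-28, -5) = -33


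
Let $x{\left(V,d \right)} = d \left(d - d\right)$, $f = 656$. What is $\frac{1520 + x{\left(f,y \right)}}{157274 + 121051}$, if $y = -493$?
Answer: $\frac{304}{55665} \approx 0.0054612$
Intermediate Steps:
$x{\left(V,d \right)} = 0$ ($x{\left(V,d \right)} = d 0 = 0$)
$\frac{1520 + x{\left(f,y \right)}}{157274 + 121051} = \frac{1520 + 0}{157274 + 121051} = \frac{1520}{278325} = 1520 \cdot \frac{1}{278325} = \frac{304}{55665}$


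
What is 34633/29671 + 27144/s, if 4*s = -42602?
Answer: -873061715/632021971 ≈ -1.3814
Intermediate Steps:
s = -21301/2 (s = (¼)*(-42602) = -21301/2 ≈ -10651.)
34633/29671 + 27144/s = 34633/29671 + 27144/(-21301/2) = 34633*(1/29671) + 27144*(-2/21301) = 34633/29671 - 54288/21301 = -873061715/632021971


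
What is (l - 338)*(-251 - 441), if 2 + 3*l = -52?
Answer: 246352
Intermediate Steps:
l = -18 (l = -⅔ + (⅓)*(-52) = -⅔ - 52/3 = -18)
(l - 338)*(-251 - 441) = (-18 - 338)*(-251 - 441) = -356*(-692) = 246352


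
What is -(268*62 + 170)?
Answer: -16786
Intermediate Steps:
-(268*62 + 170) = -(16616 + 170) = -1*16786 = -16786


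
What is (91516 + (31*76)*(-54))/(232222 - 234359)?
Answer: 35708/2137 ≈ 16.709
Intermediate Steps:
(91516 + (31*76)*(-54))/(232222 - 234359) = (91516 + 2356*(-54))/(-2137) = (91516 - 127224)*(-1/2137) = -35708*(-1/2137) = 35708/2137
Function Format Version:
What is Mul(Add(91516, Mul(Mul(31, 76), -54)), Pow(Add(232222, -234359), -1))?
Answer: Rational(35708, 2137) ≈ 16.709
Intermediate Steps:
Mul(Add(91516, Mul(Mul(31, 76), -54)), Pow(Add(232222, -234359), -1)) = Mul(Add(91516, Mul(2356, -54)), Pow(-2137, -1)) = Mul(Add(91516, -127224), Rational(-1, 2137)) = Mul(-35708, Rational(-1, 2137)) = Rational(35708, 2137)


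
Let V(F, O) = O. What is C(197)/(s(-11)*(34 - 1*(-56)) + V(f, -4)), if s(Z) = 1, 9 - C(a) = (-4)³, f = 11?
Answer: 73/86 ≈ 0.84884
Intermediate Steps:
C(a) = 73 (C(a) = 9 - 1*(-4)³ = 9 - 1*(-64) = 9 + 64 = 73)
C(197)/(s(-11)*(34 - 1*(-56)) + V(f, -4)) = 73/(1*(34 - 1*(-56)) - 4) = 73/(1*(34 + 56) - 4) = 73/(1*90 - 4) = 73/(90 - 4) = 73/86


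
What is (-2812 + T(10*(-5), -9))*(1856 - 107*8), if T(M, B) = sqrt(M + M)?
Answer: -2812000 + 10000*I ≈ -2.812e+6 + 10000.0*I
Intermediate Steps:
T(M, B) = sqrt(2)*sqrt(M) (T(M, B) = sqrt(2*M) = sqrt(2)*sqrt(M))
(-2812 + T(10*(-5), -9))*(1856 - 107*8) = (-2812 + sqrt(2)*sqrt(10*(-5)))*(1856 - 107*8) = (-2812 + sqrt(2)*sqrt(-50))*(1856 - 856) = (-2812 + sqrt(2)*(5*I*sqrt(2)))*1000 = (-2812 + 10*I)*1000 = -2812000 + 10000*I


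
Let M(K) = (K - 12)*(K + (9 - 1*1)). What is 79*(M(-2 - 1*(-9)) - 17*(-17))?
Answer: 16906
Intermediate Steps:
M(K) = (-12 + K)*(8 + K) (M(K) = (-12 + K)*(K + (9 - 1)) = (-12 + K)*(K + 8) = (-12 + K)*(8 + K))
79*(M(-2 - 1*(-9)) - 17*(-17)) = 79*((-96 + (-2 - 1*(-9))² - 4*(-2 - 1*(-9))) - 17*(-17)) = 79*((-96 + (-2 + 9)² - 4*(-2 + 9)) + 289) = 79*((-96 + 7² - 4*7) + 289) = 79*((-96 + 49 - 28) + 289) = 79*(-75 + 289) = 79*214 = 16906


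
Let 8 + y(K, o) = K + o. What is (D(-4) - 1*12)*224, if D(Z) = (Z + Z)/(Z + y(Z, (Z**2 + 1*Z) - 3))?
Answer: -2432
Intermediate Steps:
y(K, o) = -8 + K + o (y(K, o) = -8 + (K + o) = -8 + K + o)
D(Z) = 2*Z/(-11 + Z**2 + 3*Z) (D(Z) = (Z + Z)/(Z + (-8 + Z + ((Z**2 + 1*Z) - 3))) = (2*Z)/(Z + (-8 + Z + ((Z**2 + Z) - 3))) = (2*Z)/(Z + (-8 + Z + ((Z + Z**2) - 3))) = (2*Z)/(Z + (-8 + Z + (-3 + Z + Z**2))) = (2*Z)/(Z + (-11 + Z**2 + 2*Z)) = (2*Z)/(-11 + Z**2 + 3*Z) = 2*Z/(-11 + Z**2 + 3*Z))
(D(-4) - 1*12)*224 = (2*(-4)/(-11 + (-4)**2 + 3*(-4)) - 1*12)*224 = (2*(-4)/(-11 + 16 - 12) - 12)*224 = (2*(-4)/(-7) - 12)*224 = (2*(-4)*(-1/7) - 12)*224 = (8/7 - 12)*224 = -76/7*224 = -2432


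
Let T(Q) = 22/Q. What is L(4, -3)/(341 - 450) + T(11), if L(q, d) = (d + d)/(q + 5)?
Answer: 656/327 ≈ 2.0061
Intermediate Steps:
L(q, d) = 2*d/(5 + q) (L(q, d) = (2*d)/(5 + q) = 2*d/(5 + q))
L(4, -3)/(341 - 450) + T(11) = (2*(-3)/(5 + 4))/(341 - 450) + 22/11 = (2*(-3)/9)/(-109) + 22*(1/11) = (2*(-3)*(⅑))*(-1/109) + 2 = -⅔*(-1/109) + 2 = 2/327 + 2 = 656/327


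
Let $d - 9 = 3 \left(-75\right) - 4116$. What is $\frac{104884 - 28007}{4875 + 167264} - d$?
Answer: $\frac{745783025}{172139} \approx 4332.4$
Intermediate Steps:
$d = -4332$ ($d = 9 + \left(3 \left(-75\right) - 4116\right) = 9 - 4341 = -4332$)
$\frac{104884 - 28007}{4875 + 167264} - d = \frac{104884 - 28007}{4875 + 167264} - -4332 = \frac{76877}{172139} + 4332 = \frac{745783025}{172139}$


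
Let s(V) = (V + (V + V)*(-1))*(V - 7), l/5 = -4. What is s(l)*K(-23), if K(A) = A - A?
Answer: 0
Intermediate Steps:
l = -20 (l = 5*(-4) = -20)
s(V) = -V*(-7 + V) (s(V) = (V + (2*V)*(-1))*(-7 + V) = (V - 2*V)*(-7 + V) = (-V)*(-7 + V) = -V*(-7 + V))
K(A) = 0
s(l)*K(-23) = -20*(7 - 1*(-20))*0 = -20*(7 + 20)*0 = -20*27*0 = -540*0 = 0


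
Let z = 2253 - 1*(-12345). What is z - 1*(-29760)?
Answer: 44358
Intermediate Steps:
z = 14598 (z = 2253 + 12345 = 14598)
z - 1*(-29760) = 14598 - 1*(-29760) = 14598 + 29760 = 44358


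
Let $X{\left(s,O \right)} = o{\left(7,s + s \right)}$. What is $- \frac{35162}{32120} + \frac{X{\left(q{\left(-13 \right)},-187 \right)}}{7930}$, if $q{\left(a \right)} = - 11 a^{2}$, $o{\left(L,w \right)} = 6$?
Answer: $- \frac{13932097}{12735580} \approx -1.094$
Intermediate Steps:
$X{\left(s,O \right)} = 6$
$- \frac{35162}{32120} + \frac{X{\left(q{\left(-13 \right)},-187 \right)}}{7930} = - \frac{35162}{32120} + \frac{6}{7930} = \left(-35162\right) \frac{1}{32120} + 6 \cdot \frac{1}{7930} = - \frac{17581}{16060} + \frac{3}{3965} = - \frac{13932097}{12735580}$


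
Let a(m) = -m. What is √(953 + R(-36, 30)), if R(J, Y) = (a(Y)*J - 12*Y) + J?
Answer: √1637 ≈ 40.460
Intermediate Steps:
R(J, Y) = J - 12*Y - J*Y (R(J, Y) = ((-Y)*J - 12*Y) + J = (-J*Y - 12*Y) + J = (-12*Y - J*Y) + J = J - 12*Y - J*Y)
√(953 + R(-36, 30)) = √(953 + (-36 - 12*30 - 1*(-36)*30)) = √(953 + (-36 - 360 + 1080)) = √(953 + 684) = √1637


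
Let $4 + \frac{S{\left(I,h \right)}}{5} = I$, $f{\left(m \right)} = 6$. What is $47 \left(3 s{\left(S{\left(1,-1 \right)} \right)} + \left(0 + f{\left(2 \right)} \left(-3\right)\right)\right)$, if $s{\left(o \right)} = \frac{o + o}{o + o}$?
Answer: $-705$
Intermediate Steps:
$S{\left(I,h \right)} = -20 + 5 I$
$s{\left(o \right)} = 1$ ($s{\left(o \right)} = \frac{2 o}{2 o} = 2 o \frac{1}{2 o} = 1$)
$47 \left(3 s{\left(S{\left(1,-1 \right)} \right)} + \left(0 + f{\left(2 \right)} \left(-3\right)\right)\right) = 47 \left(3 \cdot 1 + \left(0 + 6 \left(-3\right)\right)\right) = 47 \left(3 + \left(0 - 18\right)\right) = 47 \left(3 - 18\right) = 47 \left(-15\right) = -705$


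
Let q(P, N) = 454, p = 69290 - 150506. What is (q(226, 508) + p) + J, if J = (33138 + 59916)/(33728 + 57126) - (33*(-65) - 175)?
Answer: -3563338207/45427 ≈ -78441.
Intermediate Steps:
p = -81216
J = 105437167/45427 (J = 93054/90854 - (-2145 - 175) = 93054*(1/90854) - 1*(-2320) = 46527/45427 + 2320 = 105437167/45427 ≈ 2321.0)
(q(226, 508) + p) + J = (454 - 81216) + 105437167/45427 = -80762 + 105437167/45427 = -3563338207/45427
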